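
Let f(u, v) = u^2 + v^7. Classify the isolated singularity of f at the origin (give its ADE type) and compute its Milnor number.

The Hessian of f at 0 has rank 1. Corank 1: A-series; mu = 6 gives A_6.

Type A6, Milnor number mu = 6.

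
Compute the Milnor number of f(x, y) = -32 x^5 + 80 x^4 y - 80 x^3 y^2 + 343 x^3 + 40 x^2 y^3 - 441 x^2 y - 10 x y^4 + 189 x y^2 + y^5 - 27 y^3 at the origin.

The Hessian of f at 0 has rank 0. Corank 2; j^3 = (7*x - 3*y)^3 is a perfect cube, so E-series; the 5-jet and mu = 8 give E_8.

8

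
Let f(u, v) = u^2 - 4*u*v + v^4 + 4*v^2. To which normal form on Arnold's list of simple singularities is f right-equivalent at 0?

The Hessian of f at 0 is [[2, -4], [-4, 8]] with rank 1, so corank 1. A Groebner basis of the Jacobian ideal J(f) in C{u,v} is {v^3, u - 2*v}; counting standard monomials gives mu = 3. Corank 1: A-series; mu = 3 gives A_3.

A_3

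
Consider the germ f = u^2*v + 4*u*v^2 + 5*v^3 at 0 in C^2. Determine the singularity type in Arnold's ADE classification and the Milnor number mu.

Type D_4, Milnor number mu = 4.

The Hessian of f at 0 has rank 0. Corank 2; j^3 = v*(u^2 + 4*u*v + 5*v^2) splits into three distinct lines over C (the quadratic factor has nonzero discriminant), so D_4.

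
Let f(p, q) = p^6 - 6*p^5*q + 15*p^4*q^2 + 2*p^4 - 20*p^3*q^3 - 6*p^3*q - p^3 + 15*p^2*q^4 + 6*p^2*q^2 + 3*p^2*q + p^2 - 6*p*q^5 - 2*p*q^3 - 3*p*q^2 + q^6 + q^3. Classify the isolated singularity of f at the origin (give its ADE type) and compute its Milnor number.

Type A2, Milnor number mu = 2.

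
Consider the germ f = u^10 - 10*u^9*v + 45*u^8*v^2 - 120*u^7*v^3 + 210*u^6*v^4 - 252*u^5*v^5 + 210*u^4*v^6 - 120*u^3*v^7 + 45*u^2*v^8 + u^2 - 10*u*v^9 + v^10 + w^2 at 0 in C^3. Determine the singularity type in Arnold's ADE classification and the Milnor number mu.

The Hessian of f at 0 is [[2, 0, 0], [0, 0, 0], [0, 0, 2]] with rank 2, so corank 1. A Groebner basis of the Jacobian ideal J(f) in C{u,v,w} is {v^9, u, w}; counting standard monomials gives mu = 9. Corank 1: A-series; mu = 9 gives A_9.

Type A_{9}, Milnor number mu = 9.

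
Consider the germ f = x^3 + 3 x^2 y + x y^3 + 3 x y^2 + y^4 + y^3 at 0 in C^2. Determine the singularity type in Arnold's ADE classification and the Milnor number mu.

Type E_7, Milnor number mu = 7.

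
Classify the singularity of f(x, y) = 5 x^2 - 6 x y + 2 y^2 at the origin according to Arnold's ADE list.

A_{1}

The Hessian of f at 0 has rank 2. Corank 0: nondegenerate Morse point, so A_1.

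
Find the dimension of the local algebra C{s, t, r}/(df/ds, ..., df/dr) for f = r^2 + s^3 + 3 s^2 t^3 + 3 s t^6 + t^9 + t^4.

The Hessian of f at 0 is [[0, 0, 0], [0, 0, 0], [0, 0, 2]] with rank 1, so corank 2. A Groebner basis of the Jacobian ideal J(f) in C{s,t,r} is {t^3, s^2, r}; counting standard monomials gives mu = 6. Corank 2; j^3 = s^3 is a perfect cube, so E-series; the 4-jet and mu = 6 give E_6.

6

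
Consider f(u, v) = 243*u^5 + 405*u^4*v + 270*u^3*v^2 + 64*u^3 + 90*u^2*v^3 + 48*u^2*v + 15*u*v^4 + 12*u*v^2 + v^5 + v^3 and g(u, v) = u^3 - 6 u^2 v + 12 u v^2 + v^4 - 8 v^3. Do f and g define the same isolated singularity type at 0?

No.

The Hessian of f at 0 has rank 0. Corank 2; j^3 = (4*u + v)^3 is a perfect cube, so E-series; the 5-jet and mu = 8 give E_8. The Hessian of g at 0 has rank 0. Corank 2; j^3 = (u - 2*v)^3 is a perfect cube, so E-series; the 4-jet and mu = 6 give E_6. f is E_8 but g is E_6, hence not right-equivalent.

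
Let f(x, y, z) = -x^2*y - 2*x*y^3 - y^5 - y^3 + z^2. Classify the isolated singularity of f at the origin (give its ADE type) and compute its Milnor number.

The Hessian of f at 0 has rank 1. Corank 2; j^3 = -y*(x^2 + y^2) splits into three distinct lines over C (the quadratic factor has nonzero discriminant), so D_4.

Type D4, Milnor number mu = 4.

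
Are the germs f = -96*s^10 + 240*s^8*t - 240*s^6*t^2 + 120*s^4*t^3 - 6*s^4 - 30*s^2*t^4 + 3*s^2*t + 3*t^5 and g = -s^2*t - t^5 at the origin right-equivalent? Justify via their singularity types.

Yes.

The Hessian of f at 0 is [[0, 0], [0, 0]] with rank 0, so corank 2. A Groebner basis of the Jacobian ideal J(f) in C{s,t} is {s^2/5 + t^4, s^3, s*t}; counting standard monomials gives mu = 6. Corank 2; j^3 = 3*s^2*t has shape L^2 M (L != M), so D-series; mu = 6 gives D_6. The Hessian of g at 0 is [[0, 0], [0, 0]] with rank 0, so corank 2. A Groebner basis of the Jacobian ideal J(g) in C{s,t} is {s^2/5 + t^4, s^3, s*t}; counting standard monomials gives mu = 6. Corank 2; j^3 = -s^2*t has shape L^2 M (L != M), so D-series; mu = 6 gives D_6. Both have type D_6, hence right-equivalent.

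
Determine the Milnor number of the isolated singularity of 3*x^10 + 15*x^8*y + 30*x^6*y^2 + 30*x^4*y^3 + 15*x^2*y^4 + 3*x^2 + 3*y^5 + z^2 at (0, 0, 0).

4

The Hessian of f at 0 is [[6, 0, 0], [0, 0, 0], [0, 0, 2]] with rank 2, so corank 1. A Groebner basis of the Jacobian ideal J(f) in C{x,y,z} is {y^4, x, z}; counting standard monomials gives mu = 4. Corank 1: A-series; mu = 4 gives A_4.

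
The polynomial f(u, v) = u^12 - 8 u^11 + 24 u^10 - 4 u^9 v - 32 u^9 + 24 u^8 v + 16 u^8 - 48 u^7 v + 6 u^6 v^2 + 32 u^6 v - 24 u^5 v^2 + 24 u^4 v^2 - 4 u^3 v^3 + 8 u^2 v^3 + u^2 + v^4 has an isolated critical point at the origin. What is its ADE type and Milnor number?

Type A_3, Milnor number mu = 3.

The Hessian of f at 0 has rank 1. Corank 1: A-series; mu = 3 gives A_3.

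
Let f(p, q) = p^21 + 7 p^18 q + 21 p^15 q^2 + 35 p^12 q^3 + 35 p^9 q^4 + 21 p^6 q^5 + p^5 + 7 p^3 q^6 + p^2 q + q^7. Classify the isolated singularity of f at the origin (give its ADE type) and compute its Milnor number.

Type D_8, Milnor number mu = 8.

The Hessian of f at 0 has rank 0. Corank 2; j^3 = p^2*q has shape L^2 M (L != M), so D-series; mu = 8 gives D_8.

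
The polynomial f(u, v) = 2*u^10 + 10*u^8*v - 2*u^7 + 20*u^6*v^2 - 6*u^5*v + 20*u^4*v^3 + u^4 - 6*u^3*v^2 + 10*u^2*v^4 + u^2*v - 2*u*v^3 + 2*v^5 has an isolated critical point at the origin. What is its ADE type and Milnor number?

The Hessian of f at 0 has rank 0. Corank 2; j^3 = u^2*v has shape L^2 M (L != M), so D-series; mu = 6 gives D_6.

Type D_6, Milnor number mu = 6.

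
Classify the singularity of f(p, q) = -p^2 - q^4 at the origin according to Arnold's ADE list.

The Hessian of f at 0 has rank 1. Corank 1: A-series; mu = 3 gives A_3.

A3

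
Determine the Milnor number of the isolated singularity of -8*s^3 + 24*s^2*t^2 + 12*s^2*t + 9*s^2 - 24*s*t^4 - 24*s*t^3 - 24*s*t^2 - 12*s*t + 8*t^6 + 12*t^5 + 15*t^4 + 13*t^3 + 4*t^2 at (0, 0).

2

The Hessian of f at 0 has rank 1. Corank 1: A-series; mu = 2 gives A_2.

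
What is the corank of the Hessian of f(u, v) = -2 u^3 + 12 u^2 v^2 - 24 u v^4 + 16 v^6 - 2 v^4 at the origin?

2

Hessian at 0 has rank 0.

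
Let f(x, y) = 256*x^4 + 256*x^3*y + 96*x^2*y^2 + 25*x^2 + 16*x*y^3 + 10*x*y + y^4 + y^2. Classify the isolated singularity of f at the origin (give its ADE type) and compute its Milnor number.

The Hessian of f at 0 is [[50, 10], [10, 2]] with rank 1, so corank 1. A Groebner basis of the Jacobian ideal J(f) in C{x,y} is {y^3, x + y/5}; counting standard monomials gives mu = 3. Corank 1: A-series; mu = 3 gives A_3.

Type A3, Milnor number mu = 3.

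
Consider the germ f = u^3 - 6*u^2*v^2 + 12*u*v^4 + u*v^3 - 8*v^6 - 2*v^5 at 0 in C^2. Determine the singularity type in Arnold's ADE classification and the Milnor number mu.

The Hessian of f at 0 is [[0, 0], [0, 0]] with rank 0, so corank 2. A Groebner basis of the Jacobian ideal J(f) in C{u,v} is {-u^2/4 + v^4 - v^3/12, u^3, u^2*v + u^2/12 + v^3/36, -u^2/2 + u*v^2 - v^3/6}; counting standard monomials gives mu = 7. Corank 2; j^3 = u^3 is a perfect cube, so E-series; the 4-jet and mu = 7 give E_7.

Type E7, Milnor number mu = 7.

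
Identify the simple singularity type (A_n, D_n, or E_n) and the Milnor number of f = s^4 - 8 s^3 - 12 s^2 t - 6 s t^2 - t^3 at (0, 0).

Type E_6, Milnor number mu = 6.

The Hessian of f at 0 has rank 0. Corank 2; j^3 = -(2*s + t)^3 is a perfect cube, so E-series; the 4-jet and mu = 6 give E_6.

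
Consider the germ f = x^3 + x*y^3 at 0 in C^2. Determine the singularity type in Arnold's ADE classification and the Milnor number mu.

The Hessian of f at 0 has rank 0. Corank 2; j^3 = x^3 is a perfect cube, so E-series; the 4-jet and mu = 7 give E_7.

Type E_7, Milnor number mu = 7.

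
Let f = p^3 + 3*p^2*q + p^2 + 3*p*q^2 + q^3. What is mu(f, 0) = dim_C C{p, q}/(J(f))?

2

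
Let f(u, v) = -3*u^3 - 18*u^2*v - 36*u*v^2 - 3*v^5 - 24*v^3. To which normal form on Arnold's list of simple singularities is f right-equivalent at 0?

E_{8}

The Hessian of f at 0 has rank 0. Corank 2; j^3 = -3*(u + 2*v)^3 is a perfect cube, so E-series; the 5-jet and mu = 8 give E_8.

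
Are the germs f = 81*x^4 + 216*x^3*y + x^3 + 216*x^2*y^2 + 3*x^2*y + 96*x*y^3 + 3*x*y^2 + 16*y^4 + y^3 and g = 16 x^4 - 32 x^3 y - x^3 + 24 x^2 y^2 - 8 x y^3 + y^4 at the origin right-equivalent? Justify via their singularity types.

The Hessian of f at 0 has rank 0. Corank 2; j^3 = (x + y)^3 is a perfect cube, so E-series; the 4-jet and mu = 6 give E_6. The Hessian of g at 0 has rank 0. Corank 2; j^3 = -x^3 is a perfect cube, so E-series; the 4-jet and mu = 6 give E_6. Both have type E_6, hence right-equivalent.

Yes.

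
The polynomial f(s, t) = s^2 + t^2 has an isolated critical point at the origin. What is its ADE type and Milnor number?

Type A_{1}, Milnor number mu = 1.

The Hessian of f at 0 has rank 2. Corank 0: nondegenerate Morse point, so A_1.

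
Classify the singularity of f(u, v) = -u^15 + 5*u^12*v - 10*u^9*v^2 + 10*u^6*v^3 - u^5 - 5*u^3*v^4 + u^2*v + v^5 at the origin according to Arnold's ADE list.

The Hessian of f at 0 has rank 0. Corank 2; j^3 = u^2*v has shape L^2 M (L != M), so D-series; mu = 6 gives D_6.

D_{6}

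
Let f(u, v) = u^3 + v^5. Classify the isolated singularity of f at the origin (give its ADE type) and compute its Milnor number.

Type E_8, Milnor number mu = 8.

The Hessian of f at 0 is [[0, 0], [0, 0]] with rank 0, so corank 2. A Groebner basis of the Jacobian ideal J(f) in C{u,v} is {v^4, u^2}; counting standard monomials gives mu = 8. Corank 2; j^3 = u^3 is a perfect cube, so E-series; the 5-jet and mu = 8 give E_8.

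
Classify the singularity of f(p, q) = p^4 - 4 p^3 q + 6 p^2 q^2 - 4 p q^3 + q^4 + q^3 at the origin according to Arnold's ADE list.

The Hessian of f at 0 has rank 0. Corank 2; j^3 = q^3 is a perfect cube, so E-series; the 4-jet and mu = 6 give E_6.

E6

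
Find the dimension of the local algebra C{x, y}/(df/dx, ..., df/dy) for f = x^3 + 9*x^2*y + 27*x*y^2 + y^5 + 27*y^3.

The Hessian of f at 0 has rank 0. Corank 2; j^3 = (x + 3*y)^3 is a perfect cube, so E-series; the 5-jet and mu = 8 give E_8.

8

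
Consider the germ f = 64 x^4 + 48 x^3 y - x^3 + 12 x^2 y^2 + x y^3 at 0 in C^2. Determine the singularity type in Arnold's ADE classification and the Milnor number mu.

The Hessian of f at 0 has rank 0. Corank 2; j^3 = -x^3 is a perfect cube, so E-series; the 4-jet and mu = 7 give E_7.

Type E7, Milnor number mu = 7.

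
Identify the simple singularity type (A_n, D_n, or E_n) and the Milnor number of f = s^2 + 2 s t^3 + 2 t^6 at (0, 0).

Type A_5, Milnor number mu = 5.

The Hessian of f at 0 has rank 1. Corank 1: A-series; mu = 5 gives A_5.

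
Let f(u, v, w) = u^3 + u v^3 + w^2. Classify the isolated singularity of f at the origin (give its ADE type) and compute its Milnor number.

Type E_{7}, Milnor number mu = 7.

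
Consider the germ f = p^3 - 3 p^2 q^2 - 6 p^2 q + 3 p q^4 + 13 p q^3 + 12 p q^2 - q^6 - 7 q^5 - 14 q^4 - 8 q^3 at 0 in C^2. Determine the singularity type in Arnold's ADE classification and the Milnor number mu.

Type E7, Milnor number mu = 7.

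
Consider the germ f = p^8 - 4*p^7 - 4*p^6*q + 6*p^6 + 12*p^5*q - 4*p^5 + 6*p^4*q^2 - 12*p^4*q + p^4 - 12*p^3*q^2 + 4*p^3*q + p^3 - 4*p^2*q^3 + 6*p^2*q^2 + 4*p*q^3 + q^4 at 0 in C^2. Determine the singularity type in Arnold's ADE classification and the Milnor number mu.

Type E_6, Milnor number mu = 6.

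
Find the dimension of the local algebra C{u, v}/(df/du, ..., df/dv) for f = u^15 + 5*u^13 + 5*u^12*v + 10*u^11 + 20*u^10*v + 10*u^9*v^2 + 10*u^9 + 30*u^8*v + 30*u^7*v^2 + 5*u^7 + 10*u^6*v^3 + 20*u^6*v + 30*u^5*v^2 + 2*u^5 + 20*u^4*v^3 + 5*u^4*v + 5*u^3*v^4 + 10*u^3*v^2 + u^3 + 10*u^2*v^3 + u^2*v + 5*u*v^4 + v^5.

6

The Hessian of f at 0 has rank 0. Corank 2; j^3 = u^2*(u + v) has shape L^2 M (L != M), so D-series; mu = 6 gives D_6.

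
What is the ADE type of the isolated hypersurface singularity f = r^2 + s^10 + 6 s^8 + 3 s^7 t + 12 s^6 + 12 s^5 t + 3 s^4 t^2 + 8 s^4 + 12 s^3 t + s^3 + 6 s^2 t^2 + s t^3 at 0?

E7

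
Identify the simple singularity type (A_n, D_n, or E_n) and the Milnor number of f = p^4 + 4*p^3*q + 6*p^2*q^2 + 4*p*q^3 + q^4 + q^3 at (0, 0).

The Hessian of f at 0 has rank 0. Corank 2; j^3 = q^3 is a perfect cube, so E-series; the 4-jet and mu = 6 give E_6.

Type E_6, Milnor number mu = 6.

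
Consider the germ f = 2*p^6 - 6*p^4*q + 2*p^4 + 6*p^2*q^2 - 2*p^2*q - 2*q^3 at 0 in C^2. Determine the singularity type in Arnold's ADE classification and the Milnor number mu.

The Hessian of f at 0 has rank 0. Corank 2; j^3 = -2*q*(p^2 + q^2) splits into three distinct lines over C (the quadratic factor has nonzero discriminant), so D_4.

Type D4, Milnor number mu = 4.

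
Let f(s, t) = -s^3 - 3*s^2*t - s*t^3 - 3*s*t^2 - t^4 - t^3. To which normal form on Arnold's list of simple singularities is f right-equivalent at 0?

E_{7}

The Hessian of f at 0 is [[0, 0], [0, 0]] with rank 0, so corank 2. A Groebner basis of the Jacobian ideal J(f) in C{s,t} is {s^3 + 3*s^2*t + 6*s^2 + 12*s*t + 6*t^2, -3*s^2 + s*t^2 - 6*s*t - 3*t^2, 3*s^2 + 6*s*t + t^3 + 3*t^2}; counting standard monomials gives mu = 7. Corank 2; j^3 = -(s + t)^3 is a perfect cube, so E-series; the 4-jet and mu = 7 give E_7.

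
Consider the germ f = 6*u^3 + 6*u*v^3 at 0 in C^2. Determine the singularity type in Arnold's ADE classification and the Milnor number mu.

The Hessian of f at 0 has rank 0. Corank 2; j^3 = 6*u^3 is a perfect cube, so E-series; the 4-jet and mu = 7 give E_7.

Type E_7, Milnor number mu = 7.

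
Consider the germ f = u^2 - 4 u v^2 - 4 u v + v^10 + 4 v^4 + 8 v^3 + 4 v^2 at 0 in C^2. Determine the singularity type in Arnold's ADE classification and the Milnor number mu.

Type A_{9}, Milnor number mu = 9.

The Hessian of f at 0 has rank 1. Corank 1: A-series; mu = 9 gives A_9.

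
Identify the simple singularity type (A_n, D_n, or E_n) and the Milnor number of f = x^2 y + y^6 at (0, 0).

Type D_7, Milnor number mu = 7.

The Hessian of f at 0 has rank 0. Corank 2; j^3 = x^2*y has shape L^2 M (L != M), so D-series; mu = 7 gives D_7.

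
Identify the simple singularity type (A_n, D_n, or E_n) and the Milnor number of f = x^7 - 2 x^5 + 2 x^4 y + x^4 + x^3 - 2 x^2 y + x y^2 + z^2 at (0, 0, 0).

The Hessian of f at 0 has rank 1. Corank 2; j^3 = x*(x - y)^2 has shape L^2 M (L != M), so D-series; mu = 5 gives D_5.

Type D_{5}, Milnor number mu = 5.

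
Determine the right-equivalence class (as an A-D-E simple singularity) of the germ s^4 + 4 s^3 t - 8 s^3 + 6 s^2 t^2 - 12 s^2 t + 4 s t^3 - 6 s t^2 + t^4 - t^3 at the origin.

The Hessian of f at 0 has rank 0. Corank 2; j^3 = -(2*s + t)^3 is a perfect cube, so E-series; the 4-jet and mu = 6 give E_6.

E_6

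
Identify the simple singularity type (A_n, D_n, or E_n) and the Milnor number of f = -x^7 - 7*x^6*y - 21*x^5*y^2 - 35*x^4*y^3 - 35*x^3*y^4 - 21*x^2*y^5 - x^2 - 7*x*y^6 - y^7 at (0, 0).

Type A_6, Milnor number mu = 6.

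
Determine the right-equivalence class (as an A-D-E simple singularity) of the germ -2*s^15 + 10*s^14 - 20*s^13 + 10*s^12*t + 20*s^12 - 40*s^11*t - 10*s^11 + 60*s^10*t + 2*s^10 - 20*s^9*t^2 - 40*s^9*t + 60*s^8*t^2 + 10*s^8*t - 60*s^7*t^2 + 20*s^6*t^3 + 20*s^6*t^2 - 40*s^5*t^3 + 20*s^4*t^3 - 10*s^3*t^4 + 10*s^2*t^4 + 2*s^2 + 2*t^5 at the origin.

A4

The Hessian of f at 0 is [[4, 0], [0, 0]] with rank 1, so corank 1. A Groebner basis of the Jacobian ideal J(f) in C{s,t} is {t^4, s}; counting standard monomials gives mu = 4. Corank 1: A-series; mu = 4 gives A_4.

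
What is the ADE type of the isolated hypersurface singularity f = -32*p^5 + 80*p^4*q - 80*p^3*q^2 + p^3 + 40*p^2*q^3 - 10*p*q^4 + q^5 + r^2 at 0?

E_8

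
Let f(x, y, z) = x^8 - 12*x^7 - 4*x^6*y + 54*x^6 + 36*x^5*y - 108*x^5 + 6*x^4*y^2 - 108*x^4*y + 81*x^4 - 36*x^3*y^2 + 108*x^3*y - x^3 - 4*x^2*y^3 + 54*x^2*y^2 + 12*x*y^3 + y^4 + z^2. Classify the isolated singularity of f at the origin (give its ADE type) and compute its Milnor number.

Type E6, Milnor number mu = 6.

The Hessian of f at 0 has rank 1. Corank 2; j^3 = -x^3 is a perfect cube, so E-series; the 4-jet and mu = 6 give E_6.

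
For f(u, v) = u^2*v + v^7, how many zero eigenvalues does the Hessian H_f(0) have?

2

The Hessian at 0 is [[0, 0], [0, 0]] of rank 0; hence corank 2.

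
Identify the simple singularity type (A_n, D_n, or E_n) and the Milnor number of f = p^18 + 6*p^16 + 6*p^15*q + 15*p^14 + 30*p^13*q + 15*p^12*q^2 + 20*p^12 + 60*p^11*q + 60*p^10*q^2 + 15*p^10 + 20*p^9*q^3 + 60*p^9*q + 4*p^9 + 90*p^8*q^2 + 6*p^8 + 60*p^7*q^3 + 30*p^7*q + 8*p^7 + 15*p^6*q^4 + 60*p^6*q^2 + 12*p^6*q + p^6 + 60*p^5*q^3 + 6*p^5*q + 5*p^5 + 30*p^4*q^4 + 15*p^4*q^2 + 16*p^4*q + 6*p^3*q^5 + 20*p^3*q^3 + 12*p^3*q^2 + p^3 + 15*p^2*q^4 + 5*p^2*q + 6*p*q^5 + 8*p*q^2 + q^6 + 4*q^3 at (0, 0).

The Hessian of f at 0 has rank 0. Corank 2; j^3 = (p + q)*(p + 2*q)^2 has shape L^2 M (L != M), so D-series; mu = 7 gives D_7.

Type D_{7}, Milnor number mu = 7.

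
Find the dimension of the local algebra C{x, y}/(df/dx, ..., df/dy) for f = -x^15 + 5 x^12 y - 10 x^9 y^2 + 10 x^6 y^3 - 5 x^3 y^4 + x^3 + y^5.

8

The Hessian of f at 0 has rank 0. Corank 2; j^3 = x^3 is a perfect cube, so E-series; the 5-jet and mu = 8 give E_8.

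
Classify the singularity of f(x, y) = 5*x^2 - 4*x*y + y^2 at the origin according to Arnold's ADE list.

A1

The Hessian of f at 0 is [[10, -4], [-4, 2]] with rank 2, so corank 0. A Groebner basis of the Jacobian ideal J(f) in C{x,y} is {x, y}; counting standard monomials gives mu = 1. Corank 0: nondegenerate Morse point, so A_1.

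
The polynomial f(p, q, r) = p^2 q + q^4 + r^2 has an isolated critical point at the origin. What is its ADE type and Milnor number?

The Hessian of f at 0 is [[0, 0, 0], [0, 0, 0], [0, 0, 2]] with rank 1, so corank 2. A Groebner basis of the Jacobian ideal J(f) in C{p,q,r} is {p^3, p^2/4 + q^3, p*q, r}; counting standard monomials gives mu = 5. Corank 2; j^3 = p^2*q has shape L^2 M (L != M), so D-series; mu = 5 gives D_5.

Type D_{5}, Milnor number mu = 5.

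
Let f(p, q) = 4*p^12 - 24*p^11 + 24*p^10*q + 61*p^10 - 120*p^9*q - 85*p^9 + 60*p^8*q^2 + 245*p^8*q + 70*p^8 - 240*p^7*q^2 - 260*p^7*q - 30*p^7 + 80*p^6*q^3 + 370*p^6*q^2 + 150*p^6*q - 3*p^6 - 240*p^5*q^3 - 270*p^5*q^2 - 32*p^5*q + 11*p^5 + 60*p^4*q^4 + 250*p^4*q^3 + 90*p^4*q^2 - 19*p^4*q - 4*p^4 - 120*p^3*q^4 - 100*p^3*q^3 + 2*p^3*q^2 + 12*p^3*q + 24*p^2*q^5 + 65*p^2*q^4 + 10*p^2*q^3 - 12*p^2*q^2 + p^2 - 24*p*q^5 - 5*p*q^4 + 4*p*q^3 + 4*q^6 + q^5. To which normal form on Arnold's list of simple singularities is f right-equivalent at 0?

A_4

The Hessian of f at 0 is [[2, 0], [0, 0]] with rank 1, so corank 1. A Groebner basis of the Jacobian ideal J(f) in C{p,q} is {p/2 + q^3, p^2, p*q}; counting standard monomials gives mu = 4. Corank 1: A-series; mu = 4 gives A_4.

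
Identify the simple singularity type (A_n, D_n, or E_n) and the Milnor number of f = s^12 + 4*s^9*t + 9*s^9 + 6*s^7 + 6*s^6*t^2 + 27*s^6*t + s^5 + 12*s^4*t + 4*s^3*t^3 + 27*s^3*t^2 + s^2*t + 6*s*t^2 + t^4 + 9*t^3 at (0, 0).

The Hessian of f at 0 is [[0, 0], [0, 0]] with rank 0, so corank 2. A Groebner basis of the Jacobian ideal J(f) in C{s,t} is {s^3 - 27*s^2/4 + 243*t^2/4, s^2/4 + t^3 - 9*t^2/4, s*t + 3*t^2}; counting standard monomials gives mu = 5. Corank 2; j^3 = t*(s + 3*t)^2 has shape L^2 M (L != M), so D-series; mu = 5 gives D_5.

Type D5, Milnor number mu = 5.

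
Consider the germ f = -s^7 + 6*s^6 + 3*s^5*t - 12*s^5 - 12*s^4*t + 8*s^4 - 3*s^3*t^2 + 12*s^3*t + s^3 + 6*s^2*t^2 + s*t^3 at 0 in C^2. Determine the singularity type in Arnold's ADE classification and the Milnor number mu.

The Hessian of f at 0 has rank 0. Corank 2; j^3 = s^3 is a perfect cube, so E-series; the 4-jet and mu = 7 give E_7.

Type E_7, Milnor number mu = 7.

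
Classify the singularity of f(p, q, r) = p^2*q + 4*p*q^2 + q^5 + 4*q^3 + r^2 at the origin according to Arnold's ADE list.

The Hessian of f at 0 has rank 1. Corank 2; j^3 = q*(p + 2*q)^2 has shape L^2 M (L != M), so D-series; mu = 6 gives D_6.

D_6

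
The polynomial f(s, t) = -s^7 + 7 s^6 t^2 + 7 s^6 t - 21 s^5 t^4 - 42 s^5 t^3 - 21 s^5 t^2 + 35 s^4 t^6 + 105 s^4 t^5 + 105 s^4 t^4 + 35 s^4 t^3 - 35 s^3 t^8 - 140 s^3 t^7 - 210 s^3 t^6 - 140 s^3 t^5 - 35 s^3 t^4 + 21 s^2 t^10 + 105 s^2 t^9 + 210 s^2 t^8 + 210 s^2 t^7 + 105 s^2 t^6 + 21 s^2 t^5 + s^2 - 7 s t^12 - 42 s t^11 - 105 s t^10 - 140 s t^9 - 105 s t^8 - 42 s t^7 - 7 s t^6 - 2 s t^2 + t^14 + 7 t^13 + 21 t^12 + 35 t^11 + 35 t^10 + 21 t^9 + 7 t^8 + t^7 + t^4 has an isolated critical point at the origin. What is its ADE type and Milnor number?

Type A6, Milnor number mu = 6.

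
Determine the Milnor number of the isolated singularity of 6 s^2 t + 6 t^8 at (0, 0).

9

The Hessian of f at 0 is [[0, 0], [0, 0]] with rank 0, so corank 2. A Groebner basis of the Jacobian ideal J(f) in C{s,t} is {s^2/8 + t^7, s^3, s*t}; counting standard monomials gives mu = 9. Corank 2; j^3 = 6*s^2*t has shape L^2 M (L != M), so D-series; mu = 9 gives D_9.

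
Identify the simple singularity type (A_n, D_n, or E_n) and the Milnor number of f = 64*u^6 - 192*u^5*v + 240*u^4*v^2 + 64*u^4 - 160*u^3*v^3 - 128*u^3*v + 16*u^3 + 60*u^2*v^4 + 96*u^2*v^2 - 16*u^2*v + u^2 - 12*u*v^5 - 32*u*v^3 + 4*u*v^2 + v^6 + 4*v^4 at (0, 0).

Type A_5, Milnor number mu = 5.

The Hessian of f at 0 has rank 1. Corank 1: A-series; mu = 5 gives A_5.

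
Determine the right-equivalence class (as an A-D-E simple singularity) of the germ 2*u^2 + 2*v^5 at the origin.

A4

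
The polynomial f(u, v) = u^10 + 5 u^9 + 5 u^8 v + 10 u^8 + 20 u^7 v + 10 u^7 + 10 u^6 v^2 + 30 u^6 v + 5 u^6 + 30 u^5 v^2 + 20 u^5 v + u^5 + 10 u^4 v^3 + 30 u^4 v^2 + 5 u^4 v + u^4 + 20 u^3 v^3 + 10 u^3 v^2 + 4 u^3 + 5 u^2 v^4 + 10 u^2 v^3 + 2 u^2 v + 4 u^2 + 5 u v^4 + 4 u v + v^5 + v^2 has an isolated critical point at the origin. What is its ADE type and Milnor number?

Type A_{4}, Milnor number mu = 4.

The Hessian of f at 0 has rank 1. Corank 1: A-series; mu = 4 gives A_4.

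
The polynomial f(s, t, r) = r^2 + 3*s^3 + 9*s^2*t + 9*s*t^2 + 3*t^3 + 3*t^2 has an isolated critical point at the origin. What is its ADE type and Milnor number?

Type A_{2}, Milnor number mu = 2.

The Hessian of f at 0 has rank 2. Corank 1: A-series; mu = 2 gives A_2.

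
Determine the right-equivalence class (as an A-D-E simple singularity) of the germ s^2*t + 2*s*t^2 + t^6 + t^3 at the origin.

D_7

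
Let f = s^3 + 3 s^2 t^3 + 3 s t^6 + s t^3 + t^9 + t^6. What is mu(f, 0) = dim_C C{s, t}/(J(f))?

The Hessian of f at 0 has rank 0. Corank 2; j^3 = s^3 is a perfect cube, so E-series; the 4-jet and mu = 7 give E_7.

7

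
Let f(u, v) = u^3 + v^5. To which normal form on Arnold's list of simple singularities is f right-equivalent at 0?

The Hessian of f at 0 is [[0, 0], [0, 0]] with rank 0, so corank 2. A Groebner basis of the Jacobian ideal J(f) in C{u,v} is {v^4, u^2}; counting standard monomials gives mu = 8. Corank 2; j^3 = u^3 is a perfect cube, so E-series; the 5-jet and mu = 8 give E_8.

E8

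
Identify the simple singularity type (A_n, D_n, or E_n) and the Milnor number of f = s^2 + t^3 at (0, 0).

Type A_2, Milnor number mu = 2.

The Hessian of f at 0 has rank 1. Corank 1: A-series; mu = 2 gives A_2.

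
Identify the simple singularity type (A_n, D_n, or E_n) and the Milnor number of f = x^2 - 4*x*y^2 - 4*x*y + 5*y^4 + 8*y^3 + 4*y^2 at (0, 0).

Type A3, Milnor number mu = 3.

The Hessian of f at 0 has rank 1. Corank 1: A-series; mu = 3 gives A_3.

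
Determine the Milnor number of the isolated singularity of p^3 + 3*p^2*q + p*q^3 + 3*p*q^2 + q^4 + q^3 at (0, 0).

7

The Hessian of f at 0 is [[0, 0], [0, 0]] with rank 0, so corank 2. A Groebner basis of the Jacobian ideal J(f) in C{p,q} is {p^3 + 3*p^2*q + 6*p^2 + 12*p*q + 6*q^2, -3*p^2 + p*q^2 - 6*p*q - 3*q^2, 3*p^2 + 6*p*q + q^3 + 3*q^2}; counting standard monomials gives mu = 7. Corank 2; j^3 = (p + q)^3 is a perfect cube, so E-series; the 4-jet and mu = 7 give E_7.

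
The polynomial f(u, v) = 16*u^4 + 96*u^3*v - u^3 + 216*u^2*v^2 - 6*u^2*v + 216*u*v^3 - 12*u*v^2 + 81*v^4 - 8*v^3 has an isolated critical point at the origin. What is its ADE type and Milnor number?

The Hessian of f at 0 has rank 0. Corank 2; j^3 = -(u + 2*v)^3 is a perfect cube, so E-series; the 4-jet and mu = 6 give E_6.

Type E_{6}, Milnor number mu = 6.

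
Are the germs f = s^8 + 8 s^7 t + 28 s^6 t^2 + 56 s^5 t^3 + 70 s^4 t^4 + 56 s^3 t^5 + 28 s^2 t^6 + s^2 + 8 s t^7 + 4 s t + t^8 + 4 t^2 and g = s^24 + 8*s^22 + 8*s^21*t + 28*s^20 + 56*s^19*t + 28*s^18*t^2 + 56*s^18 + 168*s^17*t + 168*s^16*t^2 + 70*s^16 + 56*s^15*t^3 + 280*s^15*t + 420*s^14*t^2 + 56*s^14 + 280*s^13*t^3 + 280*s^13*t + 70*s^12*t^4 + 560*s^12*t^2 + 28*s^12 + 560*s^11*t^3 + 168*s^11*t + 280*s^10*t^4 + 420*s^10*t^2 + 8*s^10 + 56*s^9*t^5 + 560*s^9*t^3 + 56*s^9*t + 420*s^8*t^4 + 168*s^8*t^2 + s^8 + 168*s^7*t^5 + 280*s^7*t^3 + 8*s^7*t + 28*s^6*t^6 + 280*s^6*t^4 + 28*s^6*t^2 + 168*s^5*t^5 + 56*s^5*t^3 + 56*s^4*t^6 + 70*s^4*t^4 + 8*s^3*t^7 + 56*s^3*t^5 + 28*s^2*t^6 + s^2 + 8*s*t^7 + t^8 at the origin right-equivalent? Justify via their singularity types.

Yes.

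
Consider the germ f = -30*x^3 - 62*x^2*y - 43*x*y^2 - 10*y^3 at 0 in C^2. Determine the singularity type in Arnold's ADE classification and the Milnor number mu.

Type D4, Milnor number mu = 4.

The Hessian of f at 0 is [[0, 0], [0, 0]] with rank 0, so corank 2. A Groebner basis of the Jacobian ideal J(f) in C{x,y} is {y^3, x^2 - 11*y^2/26, x*y + 17*y^2/26}; counting standard monomials gives mu = 4. Corank 2; j^3 = -(3*x + 2*y)*(10*x^2 + 14*x*y + 5*y^2) splits into three distinct lines over C (the quadratic factor has nonzero discriminant), so D_4.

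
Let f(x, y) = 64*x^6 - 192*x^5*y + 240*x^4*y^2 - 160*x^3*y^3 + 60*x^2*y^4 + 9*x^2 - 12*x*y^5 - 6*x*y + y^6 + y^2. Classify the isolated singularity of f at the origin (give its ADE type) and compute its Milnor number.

The Hessian of f at 0 has rank 1. Corank 1: A-series; mu = 5 gives A_5.

Type A_{5}, Milnor number mu = 5.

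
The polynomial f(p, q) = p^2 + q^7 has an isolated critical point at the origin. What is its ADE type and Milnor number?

Type A_{6}, Milnor number mu = 6.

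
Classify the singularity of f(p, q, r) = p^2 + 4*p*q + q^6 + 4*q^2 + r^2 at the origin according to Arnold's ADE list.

A_{5}

The Hessian of f at 0 is [[2, 4, 0], [4, 8, 0], [0, 0, 2]] with rank 2, so corank 1. A Groebner basis of the Jacobian ideal J(f) in C{p,q,r} is {q^5, p + 2*q, r}; counting standard monomials gives mu = 5. Corank 1: A-series; mu = 5 gives A_5.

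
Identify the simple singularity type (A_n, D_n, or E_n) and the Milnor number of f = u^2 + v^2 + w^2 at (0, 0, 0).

Type A_1, Milnor number mu = 1.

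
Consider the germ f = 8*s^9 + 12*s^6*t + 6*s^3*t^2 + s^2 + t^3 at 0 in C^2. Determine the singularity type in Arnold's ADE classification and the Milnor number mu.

Type A_2, Milnor number mu = 2.

The Hessian of f at 0 is [[2, 0], [0, 0]] with rank 1, so corank 1. A Groebner basis of the Jacobian ideal J(f) in C{s,t} is {t^2, s}; counting standard monomials gives mu = 2. Corank 1: A-series; mu = 2 gives A_2.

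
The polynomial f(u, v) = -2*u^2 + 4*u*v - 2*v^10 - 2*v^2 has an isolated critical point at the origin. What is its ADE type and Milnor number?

The Hessian of f at 0 is [[-4, 4], [4, -4]] with rank 1, so corank 1. A Groebner basis of the Jacobian ideal J(f) in C{u,v} is {v^9, u - v}; counting standard monomials gives mu = 9. Corank 1: A-series; mu = 9 gives A_9.

Type A_9, Milnor number mu = 9.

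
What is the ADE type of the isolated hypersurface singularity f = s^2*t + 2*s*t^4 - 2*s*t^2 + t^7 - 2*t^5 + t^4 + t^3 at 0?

D_{5}

The Hessian of f at 0 has rank 0. Corank 2; j^3 = t*(s - t)^2 has shape L^2 M (L != M), so D-series; mu = 5 gives D_5.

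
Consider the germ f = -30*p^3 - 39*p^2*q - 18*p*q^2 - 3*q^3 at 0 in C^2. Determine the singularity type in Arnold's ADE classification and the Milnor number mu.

Type D4, Milnor number mu = 4.

The Hessian of f at 0 is [[0, 0], [0, 0]] with rank 0, so corank 2. A Groebner basis of the Jacobian ideal J(f) in C{p,q} is {q^3, p^2 - 3*q^2/11, p*q + 6*q^2/11}; counting standard monomials gives mu = 4. Corank 2; j^3 = -3*(2*p + q)*(5*p^2 + 4*p*q + q^2) splits into three distinct lines over C (the quadratic factor has nonzero discriminant), so D_4.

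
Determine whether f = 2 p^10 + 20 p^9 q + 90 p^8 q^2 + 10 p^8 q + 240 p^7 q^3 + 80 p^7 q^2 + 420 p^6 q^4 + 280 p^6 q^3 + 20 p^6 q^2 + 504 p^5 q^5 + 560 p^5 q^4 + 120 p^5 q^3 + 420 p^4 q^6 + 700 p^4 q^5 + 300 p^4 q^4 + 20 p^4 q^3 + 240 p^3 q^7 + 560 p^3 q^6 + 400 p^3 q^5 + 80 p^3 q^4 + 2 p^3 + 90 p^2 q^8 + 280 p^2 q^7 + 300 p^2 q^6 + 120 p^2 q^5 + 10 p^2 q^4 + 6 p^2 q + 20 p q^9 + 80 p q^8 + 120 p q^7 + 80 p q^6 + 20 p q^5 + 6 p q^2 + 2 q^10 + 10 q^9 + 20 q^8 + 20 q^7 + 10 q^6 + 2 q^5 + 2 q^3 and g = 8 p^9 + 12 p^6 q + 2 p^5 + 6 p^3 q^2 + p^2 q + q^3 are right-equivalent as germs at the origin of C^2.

The Hessian of f at 0 is [[0, 0], [0, 0]] with rank 0, so corank 2. A Groebner basis of the Jacobian ideal J(f) in C{p,q} is {q^4, p^2 + 2*p*q + q^2}; counting standard monomials gives mu = 8. Corank 2; j^3 = 2*(p + q)^3 is a perfect cube, so E-series; the 5-jet and mu = 8 give E_8. The Hessian of g at 0 is [[0, 0], [0, 0]] with rank 0, so corank 2. A Groebner basis of the Jacobian ideal J(g) in C{p,q} is {q^3, p^2 + 3*q^2, p*q}; counting standard monomials gives mu = 4. Corank 2; j^3 = q*(p^2 + q^2) splits into three distinct lines over C (the quadratic factor has nonzero discriminant), so D_4. f is E_8 but g is D_4, hence not right-equivalent.

No.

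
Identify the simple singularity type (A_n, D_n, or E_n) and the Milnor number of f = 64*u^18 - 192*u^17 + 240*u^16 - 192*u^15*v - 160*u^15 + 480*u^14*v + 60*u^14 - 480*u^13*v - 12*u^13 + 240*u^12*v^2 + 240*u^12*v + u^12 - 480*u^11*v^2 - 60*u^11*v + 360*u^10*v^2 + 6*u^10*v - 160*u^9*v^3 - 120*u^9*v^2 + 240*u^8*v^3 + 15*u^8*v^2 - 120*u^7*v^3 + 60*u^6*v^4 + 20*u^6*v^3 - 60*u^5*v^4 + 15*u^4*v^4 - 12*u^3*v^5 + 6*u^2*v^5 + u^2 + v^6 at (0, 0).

Type A5, Milnor number mu = 5.

The Hessian of f at 0 has rank 1. Corank 1: A-series; mu = 5 gives A_5.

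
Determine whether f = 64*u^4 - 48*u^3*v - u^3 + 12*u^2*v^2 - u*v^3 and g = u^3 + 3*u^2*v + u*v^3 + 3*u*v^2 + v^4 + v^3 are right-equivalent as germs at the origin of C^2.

The Hessian of f at 0 has rank 0. Corank 2; j^3 = -u^3 is a perfect cube, so E-series; the 4-jet and mu = 7 give E_7. The Hessian of g at 0 has rank 0. Corank 2; j^3 = (u + v)^3 is a perfect cube, so E-series; the 4-jet and mu = 7 give E_7. Both have type E_7, hence right-equivalent.

Yes.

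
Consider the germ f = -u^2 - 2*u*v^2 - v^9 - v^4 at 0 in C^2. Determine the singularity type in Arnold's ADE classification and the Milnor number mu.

Type A_{8}, Milnor number mu = 8.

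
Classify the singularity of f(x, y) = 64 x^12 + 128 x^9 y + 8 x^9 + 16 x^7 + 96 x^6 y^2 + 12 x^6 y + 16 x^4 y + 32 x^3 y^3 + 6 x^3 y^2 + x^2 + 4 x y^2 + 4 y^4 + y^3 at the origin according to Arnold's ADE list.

The Hessian of f at 0 has rank 1. Corank 1: A-series; mu = 2 gives A_2.

A_{2}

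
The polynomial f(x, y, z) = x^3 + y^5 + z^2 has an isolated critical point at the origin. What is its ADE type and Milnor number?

Type E_{8}, Milnor number mu = 8.

The Hessian of f at 0 has rank 1. Corank 2; j^3 = x^3 is a perfect cube, so E-series; the 5-jet and mu = 8 give E_8.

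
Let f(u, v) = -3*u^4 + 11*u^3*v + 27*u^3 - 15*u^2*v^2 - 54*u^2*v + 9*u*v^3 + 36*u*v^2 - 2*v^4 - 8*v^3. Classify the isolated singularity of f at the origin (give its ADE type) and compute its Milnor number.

Type E_{7}, Milnor number mu = 7.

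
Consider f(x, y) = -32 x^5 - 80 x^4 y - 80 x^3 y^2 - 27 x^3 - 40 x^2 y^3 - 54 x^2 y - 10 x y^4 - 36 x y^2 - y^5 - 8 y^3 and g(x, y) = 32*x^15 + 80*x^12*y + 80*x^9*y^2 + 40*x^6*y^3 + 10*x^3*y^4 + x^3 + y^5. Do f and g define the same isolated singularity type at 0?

Yes.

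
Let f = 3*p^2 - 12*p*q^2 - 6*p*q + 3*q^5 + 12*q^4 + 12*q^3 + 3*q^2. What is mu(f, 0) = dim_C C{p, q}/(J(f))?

4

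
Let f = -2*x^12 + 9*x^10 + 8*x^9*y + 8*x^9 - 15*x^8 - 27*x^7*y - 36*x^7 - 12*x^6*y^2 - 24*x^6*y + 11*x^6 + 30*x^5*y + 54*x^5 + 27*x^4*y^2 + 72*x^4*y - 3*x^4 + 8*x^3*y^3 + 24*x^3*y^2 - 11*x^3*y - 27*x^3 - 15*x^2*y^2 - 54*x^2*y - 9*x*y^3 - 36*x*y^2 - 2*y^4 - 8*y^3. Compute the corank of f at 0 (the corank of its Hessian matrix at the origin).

2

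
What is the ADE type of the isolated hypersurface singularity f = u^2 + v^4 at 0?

The Hessian of f at 0 is [[2, 0], [0, 0]] with rank 1, so corank 1. A Groebner basis of the Jacobian ideal J(f) in C{u,v} is {v^3, u}; counting standard monomials gives mu = 3. Corank 1: A-series; mu = 3 gives A_3.

A_{3}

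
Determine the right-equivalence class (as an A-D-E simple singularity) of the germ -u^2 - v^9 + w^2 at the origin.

The Hessian of f at 0 has rank 2. Corank 1: A-series; mu = 8 gives A_8.

A_{8}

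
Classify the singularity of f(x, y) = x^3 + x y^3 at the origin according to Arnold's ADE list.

E7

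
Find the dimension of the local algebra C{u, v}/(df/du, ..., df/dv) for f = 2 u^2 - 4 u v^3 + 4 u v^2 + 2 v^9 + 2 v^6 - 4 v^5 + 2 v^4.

8

The Hessian of f at 0 has rank 1. Corank 1: A-series; mu = 8 gives A_8.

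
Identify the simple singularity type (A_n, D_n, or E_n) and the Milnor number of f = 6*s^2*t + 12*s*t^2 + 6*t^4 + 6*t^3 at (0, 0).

The Hessian of f at 0 is [[0, 0], [0, 0]] with rank 0, so corank 2. A Groebner basis of the Jacobian ideal J(f) in C{s,t} is {s^3 - s^2/4 + t^2/4, s^2/4 + t^3 - t^2/4, s*t + t^2}; counting standard monomials gives mu = 5. Corank 2; j^3 = 6*t*(s + t)^2 has shape L^2 M (L != M), so D-series; mu = 5 gives D_5.

Type D_5, Milnor number mu = 5.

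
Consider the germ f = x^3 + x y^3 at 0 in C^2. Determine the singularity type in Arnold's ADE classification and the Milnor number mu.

Type E_7, Milnor number mu = 7.

The Hessian of f at 0 is [[0, 0], [0, 0]] with rank 0, so corank 2. A Groebner basis of the Jacobian ideal J(f) in C{x,y} is {x^3, x*y^2, 3*x^2 + y^3}; counting standard monomials gives mu = 7. Corank 2; j^3 = x^3 is a perfect cube, so E-series; the 4-jet and mu = 7 give E_7.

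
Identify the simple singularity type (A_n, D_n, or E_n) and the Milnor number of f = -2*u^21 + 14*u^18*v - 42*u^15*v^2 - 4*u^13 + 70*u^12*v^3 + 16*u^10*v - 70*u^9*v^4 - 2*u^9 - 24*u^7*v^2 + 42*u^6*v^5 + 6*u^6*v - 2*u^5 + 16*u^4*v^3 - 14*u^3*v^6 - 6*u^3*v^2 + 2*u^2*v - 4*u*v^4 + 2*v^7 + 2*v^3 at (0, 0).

Type D_4, Milnor number mu = 4.

The Hessian of f at 0 has rank 0. Corank 2; j^3 = 2*v*(u^2 + v^2) splits into three distinct lines over C (the quadratic factor has nonzero discriminant), so D_4.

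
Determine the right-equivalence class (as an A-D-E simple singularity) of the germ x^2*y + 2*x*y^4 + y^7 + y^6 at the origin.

The Hessian of f at 0 is [[0, 0], [0, 0]] with rank 0, so corank 2. A Groebner basis of the Jacobian ideal J(f) in C{x,y} is {x*y + y^4, x^3, x^2*y, -x^2/6 + x*y^2}; counting standard monomials gives mu = 7. Corank 2; j^3 = x^2*y has shape L^2 M (L != M), so D-series; mu = 7 gives D_7.

D7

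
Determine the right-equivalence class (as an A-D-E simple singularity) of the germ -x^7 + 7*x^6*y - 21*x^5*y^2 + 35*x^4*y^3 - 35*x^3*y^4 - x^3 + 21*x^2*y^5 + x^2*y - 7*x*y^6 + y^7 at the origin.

D8

The Hessian of f at 0 has rank 0. Corank 2; j^3 = -x^2*(x - y) has shape L^2 M (L != M), so D-series; mu = 8 gives D_8.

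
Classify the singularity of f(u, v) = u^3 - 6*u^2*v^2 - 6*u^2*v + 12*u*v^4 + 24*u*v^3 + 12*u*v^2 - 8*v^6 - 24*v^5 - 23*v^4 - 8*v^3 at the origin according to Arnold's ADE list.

E_{6}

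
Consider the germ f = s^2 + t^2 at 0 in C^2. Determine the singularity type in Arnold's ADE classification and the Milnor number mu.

The Hessian of f at 0 has rank 2. Corank 0: nondegenerate Morse point, so A_1.

Type A1, Milnor number mu = 1.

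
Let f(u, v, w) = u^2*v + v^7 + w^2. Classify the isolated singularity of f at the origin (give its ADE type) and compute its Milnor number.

Type D_8, Milnor number mu = 8.

The Hessian of f at 0 is [[0, 0, 0], [0, 0, 0], [0, 0, 2]] with rank 1, so corank 2. A Groebner basis of the Jacobian ideal J(f) in C{u,v,w} is {u^2/7 + v^6, u^3, u*v, w}; counting standard monomials gives mu = 8. Corank 2; j^3 = u^2*v has shape L^2 M (L != M), so D-series; mu = 8 gives D_8.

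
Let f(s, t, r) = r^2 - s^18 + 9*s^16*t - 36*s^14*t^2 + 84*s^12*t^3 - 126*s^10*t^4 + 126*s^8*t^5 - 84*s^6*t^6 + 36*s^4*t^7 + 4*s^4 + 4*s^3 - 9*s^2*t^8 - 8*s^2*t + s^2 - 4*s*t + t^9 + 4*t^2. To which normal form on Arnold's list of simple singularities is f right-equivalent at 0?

A8

The Hessian of f at 0 has rank 2. Corank 1: A-series; mu = 8 gives A_8.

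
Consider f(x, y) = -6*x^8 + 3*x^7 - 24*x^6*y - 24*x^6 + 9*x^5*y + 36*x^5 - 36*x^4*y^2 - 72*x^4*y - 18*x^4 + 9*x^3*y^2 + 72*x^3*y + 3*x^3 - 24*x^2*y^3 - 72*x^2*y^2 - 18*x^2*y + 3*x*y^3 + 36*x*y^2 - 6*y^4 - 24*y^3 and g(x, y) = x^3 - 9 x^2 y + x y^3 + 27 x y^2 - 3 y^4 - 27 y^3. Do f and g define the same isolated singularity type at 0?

Yes.

The Hessian of f at 0 has rank 0. Corank 2; j^3 = 3*(x - 2*y)^3 is a perfect cube, so E-series; the 4-jet and mu = 7 give E_7. The Hessian of g at 0 has rank 0. Corank 2; j^3 = (x - 3*y)^3 is a perfect cube, so E-series; the 4-jet and mu = 7 give E_7. Both have type E_7, hence right-equivalent.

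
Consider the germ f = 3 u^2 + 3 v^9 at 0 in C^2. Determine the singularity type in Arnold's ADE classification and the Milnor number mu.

Type A_8, Milnor number mu = 8.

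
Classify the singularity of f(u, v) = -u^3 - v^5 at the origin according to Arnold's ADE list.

The Hessian of f at 0 has rank 0. Corank 2; j^3 = -u^3 is a perfect cube, so E-series; the 5-jet and mu = 8 give E_8.

E8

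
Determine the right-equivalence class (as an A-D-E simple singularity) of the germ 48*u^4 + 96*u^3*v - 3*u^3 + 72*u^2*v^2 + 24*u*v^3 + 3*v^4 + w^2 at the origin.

E6

The Hessian of f at 0 has rank 1. Corank 2; j^3 = -3*u^3 is a perfect cube, so E-series; the 4-jet and mu = 6 give E_6.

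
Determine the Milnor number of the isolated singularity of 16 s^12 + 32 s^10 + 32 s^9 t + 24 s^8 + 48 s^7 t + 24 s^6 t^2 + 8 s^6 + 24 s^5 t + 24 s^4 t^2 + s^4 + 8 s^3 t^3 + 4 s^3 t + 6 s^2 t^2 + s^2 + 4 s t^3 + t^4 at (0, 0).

3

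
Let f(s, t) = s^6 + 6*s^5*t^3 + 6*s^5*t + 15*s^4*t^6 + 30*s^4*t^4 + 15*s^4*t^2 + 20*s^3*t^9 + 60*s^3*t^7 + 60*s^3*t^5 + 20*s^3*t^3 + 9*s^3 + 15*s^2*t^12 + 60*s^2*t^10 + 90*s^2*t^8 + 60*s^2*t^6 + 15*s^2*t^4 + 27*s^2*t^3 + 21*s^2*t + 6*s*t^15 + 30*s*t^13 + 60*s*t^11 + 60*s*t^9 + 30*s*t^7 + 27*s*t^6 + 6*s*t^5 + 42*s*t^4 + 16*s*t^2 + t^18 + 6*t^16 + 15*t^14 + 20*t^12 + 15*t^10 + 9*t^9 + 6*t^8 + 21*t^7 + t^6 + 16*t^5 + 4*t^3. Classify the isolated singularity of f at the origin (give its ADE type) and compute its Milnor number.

The Hessian of f at 0 has rank 0. Corank 2; j^3 = (s + t)*(3*s + 2*t)^2 has shape L^2 M (L != M), so D-series; mu = 7 gives D_7.

Type D_7, Milnor number mu = 7.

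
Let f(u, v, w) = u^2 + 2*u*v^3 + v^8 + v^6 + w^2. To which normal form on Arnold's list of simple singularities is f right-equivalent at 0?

A_7

The Hessian of f at 0 has rank 2. Corank 1: A-series; mu = 7 gives A_7.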